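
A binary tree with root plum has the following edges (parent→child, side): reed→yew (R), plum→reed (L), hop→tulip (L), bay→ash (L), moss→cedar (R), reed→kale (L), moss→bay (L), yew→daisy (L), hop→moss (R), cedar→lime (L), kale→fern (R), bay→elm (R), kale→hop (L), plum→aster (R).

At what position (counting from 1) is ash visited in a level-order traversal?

Level-order visits nodes level by level from the root, left to right within each level.
Level 0: plum
Level 1: reed, aster
Level 2: kale, yew
Level 3: hop, fern, daisy
Level 4: tulip, moss
Level 5: bay, cedar
Level 6: ash, elm, lime
Full level-order sequence: plum, reed, aster, kale, yew, hop, fern, daisy, tulip, moss, bay, cedar, ash, elm, lime.

13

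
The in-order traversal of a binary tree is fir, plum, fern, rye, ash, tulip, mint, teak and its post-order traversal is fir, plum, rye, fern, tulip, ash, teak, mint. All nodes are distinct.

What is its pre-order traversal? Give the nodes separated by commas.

The last element of post-order is the root; it splits in-order into left and right subtrees.
Root mint: left subtree has 6 nodes {fir, plum, fern, rye, ash, tulip}, right has 1 {teak}.
  Root ash: left subtree has 4 nodes {fir, plum, fern, rye}, right has 1 {tulip}.
    Root fern: left subtree has 2 nodes {fir, plum}, right has 1 {rye}.
      Root plum: left subtree has 1 node {fir}, right has 0 { }.

mint, ash, fern, plum, fir, rye, tulip, teak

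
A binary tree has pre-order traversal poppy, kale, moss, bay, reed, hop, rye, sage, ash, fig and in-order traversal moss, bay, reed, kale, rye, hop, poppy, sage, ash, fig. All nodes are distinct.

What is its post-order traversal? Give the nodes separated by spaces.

The first element of pre-order is the root; it splits in-order into left and right subtrees.
Root poppy: left subtree has 6 nodes {moss, bay, reed, kale, rye, hop}, right has 3 {sage, ash, fig}.
  Root kale: left subtree has 3 nodes {moss, bay, reed}, right has 2 {rye, hop}.
    Root moss: left subtree has 0 nodes { }, right has 2 {bay, reed}.
      Root bay: left subtree has 0 nodes { }, right has 1 {reed}.
    Root hop: left subtree has 1 node {rye}, right has 0 { }.
  Root sage: left subtree has 0 nodes { }, right has 2 {ash, fig}.
    Root ash: left subtree has 0 nodes { }, right has 1 {fig}.

reed bay moss rye hop kale fig ash sage poppy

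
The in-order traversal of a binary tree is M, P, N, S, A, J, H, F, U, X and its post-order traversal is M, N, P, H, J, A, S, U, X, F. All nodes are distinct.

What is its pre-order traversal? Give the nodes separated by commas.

F, S, P, M, N, A, J, H, X, U

The last element of post-order is the root; it splits in-order into left and right subtrees.
Root F: left subtree has 7 nodes {M, P, N, S, A, J, H}, right has 2 {U, X}.
  Root S: left subtree has 3 nodes {M, P, N}, right has 3 {A, J, H}.
    Root P: left subtree has 1 node {M}, right has 1 {N}.
    Root A: left subtree has 0 nodes { }, right has 2 {J, H}.
      Root J: left subtree has 0 nodes { }, right has 1 {H}.
  Root X: left subtree has 1 node {U}, right has 0 { }.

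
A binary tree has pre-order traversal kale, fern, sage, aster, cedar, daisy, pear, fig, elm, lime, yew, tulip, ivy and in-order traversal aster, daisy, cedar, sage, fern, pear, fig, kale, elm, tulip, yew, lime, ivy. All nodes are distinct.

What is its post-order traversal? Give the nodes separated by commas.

daisy, cedar, aster, sage, fig, pear, fern, tulip, yew, ivy, lime, elm, kale

The first element of pre-order is the root; it splits in-order into left and right subtrees.
Root kale: left subtree has 7 nodes {aster, daisy, cedar, sage, fern, pear, fig}, right has 5 {elm, tulip, yew, lime, ivy}.
  Root fern: left subtree has 4 nodes {aster, daisy, cedar, sage}, right has 2 {pear, fig}.
    Root sage: left subtree has 3 nodes {aster, daisy, cedar}, right has 0 { }.
      Root aster: left subtree has 0 nodes { }, right has 2 {daisy, cedar}.
        Root cedar: left subtree has 1 node {daisy}, right has 0 { }.
    Root pear: left subtree has 0 nodes { }, right has 1 {fig}.
  Root elm: left subtree has 0 nodes { }, right has 4 {tulip, yew, lime, ivy}.
    Root lime: left subtree has 2 nodes {tulip, yew}, right has 1 {ivy}.
      Root yew: left subtree has 1 node {tulip}, right has 0 { }.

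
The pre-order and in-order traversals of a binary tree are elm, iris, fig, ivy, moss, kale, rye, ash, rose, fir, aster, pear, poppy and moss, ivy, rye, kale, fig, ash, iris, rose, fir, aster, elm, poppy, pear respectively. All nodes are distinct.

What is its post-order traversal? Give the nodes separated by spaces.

The first element of pre-order is the root; it splits in-order into left and right subtrees.
Root elm: left subtree has 10 nodes {moss, ivy, rye, kale, fig, ash, iris, rose, fir, aster}, right has 2 {poppy, pear}.
  Root iris: left subtree has 6 nodes {moss, ivy, rye, kale, fig, ash}, right has 3 {rose, fir, aster}.
    Root fig: left subtree has 4 nodes {moss, ivy, rye, kale}, right has 1 {ash}.
      Root ivy: left subtree has 1 node {moss}, right has 2 {rye, kale}.
        Root kale: left subtree has 1 node {rye}, right has 0 { }.
    Root rose: left subtree has 0 nodes { }, right has 2 {fir, aster}.
      Root fir: left subtree has 0 nodes { }, right has 1 {aster}.
  Root pear: left subtree has 1 node {poppy}, right has 0 { }.

moss rye kale ivy ash fig aster fir rose iris poppy pear elm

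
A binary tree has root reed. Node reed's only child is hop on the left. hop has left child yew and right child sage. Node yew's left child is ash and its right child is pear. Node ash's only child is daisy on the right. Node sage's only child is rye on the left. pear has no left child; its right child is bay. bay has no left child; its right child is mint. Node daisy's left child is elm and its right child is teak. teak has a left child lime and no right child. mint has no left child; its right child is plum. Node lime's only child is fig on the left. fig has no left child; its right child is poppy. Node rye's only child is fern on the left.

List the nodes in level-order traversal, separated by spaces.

Level-order visits nodes level by level from the root, left to right within each level.
Level 0: reed
Level 1: hop
Level 2: yew, sage
Level 3: ash, pear, rye
Level 4: daisy, bay, fern
Level 5: elm, teak, mint
Level 6: lime, plum
Level 7: fig
Level 8: poppy

reed hop yew sage ash pear rye daisy bay fern elm teak mint lime plum fig poppy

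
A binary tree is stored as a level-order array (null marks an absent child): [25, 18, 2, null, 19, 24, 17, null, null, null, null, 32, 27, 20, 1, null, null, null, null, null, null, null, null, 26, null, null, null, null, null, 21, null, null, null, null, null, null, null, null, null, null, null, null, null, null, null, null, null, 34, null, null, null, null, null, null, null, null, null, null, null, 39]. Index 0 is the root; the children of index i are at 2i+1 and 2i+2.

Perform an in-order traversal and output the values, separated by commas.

In-order visits the left subtree, then the node, then the right subtree.
At 25: go left to 18.
  At 18: no left child.
  Visit 18.
  At 18: go right to 19.
    19 is a leaf — visit 19.
Visit 25.
At 25: go right to 2.
  At 2: go left to 24.
    At 24: go left to 32.
      At 32: go left to 26.
        At 26: go left to 34.
          34 is a leaf — visit 34.
        Visit 26.
        At 26: no right child.
      Visit 32.
      At 32: no right child.
    Visit 24.
    At 24: go right to 27.
      27 is a leaf — visit 27.
  Visit 2.
  At 2: go right to 17.
    At 17: go left to 20.
      20 is a leaf — visit 20.
    Visit 17.
    At 17: go right to 1.
      At 1: go left to 21.
        At 21: go left to 39.
          39 is a leaf — visit 39.
        Visit 21.
        At 21: no right child.
      Visit 1.
      At 1: no right child.

18, 19, 25, 34, 26, 32, 24, 27, 2, 20, 17, 39, 21, 1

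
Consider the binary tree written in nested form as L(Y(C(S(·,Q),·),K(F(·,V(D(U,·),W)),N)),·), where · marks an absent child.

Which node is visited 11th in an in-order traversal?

In-order visits the left subtree, then the node, then the right subtree.
At L: go left to Y.
  At Y: go left to C.
    At C: go left to S.
      At S: no left child.
      Visit S.
      At S: go right to Q.
        Q is a leaf — visit Q.
    Visit C.
    At C: no right child.
  Visit Y.
  At Y: go right to K.
    At K: go left to F.
      At F: no left child.
      Visit F.
      At F: go right to V.
        At V: go left to D.
          At D: go left to U.
            U is a leaf — visit U.
          Visit D.
          At D: no right child.
        Visit V.
        At V: go right to W.
          W is a leaf — visit W.
    Visit K.
    At K: go right to N.
      N is a leaf — visit N.
Visit L.
At L: no right child.
Full in-order sequence: S, Q, C, Y, F, U, D, V, W, K, N, L.

N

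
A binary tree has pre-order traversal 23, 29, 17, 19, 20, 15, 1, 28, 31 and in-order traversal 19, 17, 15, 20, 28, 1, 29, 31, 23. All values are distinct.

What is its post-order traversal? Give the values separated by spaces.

19 15 28 1 20 17 31 29 23

The first element of pre-order is the root; it splits in-order into left and right subtrees.
Root 23: left subtree has 8 nodes {19, 17, 15, 20, 28, 1, 29, 31}, right has 0 { }.
  Root 29: left subtree has 6 nodes {19, 17, 15, 20, 28, 1}, right has 1 {31}.
    Root 17: left subtree has 1 node {19}, right has 4 {15, 20, 28, 1}.
      Root 20: left subtree has 1 node {15}, right has 2 {28, 1}.
        Root 1: left subtree has 1 node {28}, right has 0 { }.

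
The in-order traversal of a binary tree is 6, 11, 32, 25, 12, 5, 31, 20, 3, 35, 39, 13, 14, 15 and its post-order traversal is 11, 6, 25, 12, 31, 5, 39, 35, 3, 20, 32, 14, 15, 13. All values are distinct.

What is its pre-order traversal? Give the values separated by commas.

13, 32, 6, 11, 20, 5, 12, 25, 31, 3, 35, 39, 15, 14

The last element of post-order is the root; it splits in-order into left and right subtrees.
Root 13: left subtree has 11 nodes {6, 11, 32, 25, 12, 5, 31, 20, 3, 35, 39}, right has 2 {14, 15}.
  Root 32: left subtree has 2 nodes {6, 11}, right has 8 {25, 12, 5, 31, 20, 3, 35, 39}.
    Root 6: left subtree has 0 nodes { }, right has 1 {11}.
    Root 20: left subtree has 4 nodes {25, 12, 5, 31}, right has 3 {3, 35, 39}.
      Root 5: left subtree has 2 nodes {25, 12}, right has 1 {31}.
        Root 12: left subtree has 1 node {25}, right has 0 { }.
      Root 3: left subtree has 0 nodes { }, right has 2 {35, 39}.
        Root 35: left subtree has 0 nodes { }, right has 1 {39}.
  Root 15: left subtree has 1 node {14}, right has 0 { }.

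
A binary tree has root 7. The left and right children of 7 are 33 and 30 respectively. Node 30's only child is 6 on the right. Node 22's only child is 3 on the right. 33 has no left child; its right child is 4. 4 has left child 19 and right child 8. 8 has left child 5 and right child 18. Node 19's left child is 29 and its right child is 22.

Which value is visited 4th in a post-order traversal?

Post-order visits the left subtree, then the right subtree, then the node.
At 7: go left to 33.
  At 33: no left child.
  At 33: go right to 4.
    At 4: go left to 19.
      At 19: go left to 29.
        29 is a leaf — visit 29.
      At 19: go right to 22.
        At 22: no left child.
        At 22: go right to 3.
          3 is a leaf — visit 3.
        Visit 22.
      Visit 19.
    At 4: go right to 8.
      At 8: go left to 5.
        5 is a leaf — visit 5.
      At 8: go right to 18.
        18 is a leaf — visit 18.
      Visit 8.
    Visit 4.
  Visit 33.
At 7: go right to 30.
  At 30: no left child.
  At 30: go right to 6.
    6 is a leaf — visit 6.
  Visit 30.
Visit 7.
Full post-order sequence: 29, 3, 22, 19, 5, 18, 8, 4, 33, 6, 30, 7.

19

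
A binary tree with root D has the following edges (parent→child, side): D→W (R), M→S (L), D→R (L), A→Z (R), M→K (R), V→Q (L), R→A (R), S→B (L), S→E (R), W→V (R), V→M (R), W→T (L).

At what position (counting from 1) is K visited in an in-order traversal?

13

In-order visits the left subtree, then the node, then the right subtree.
At D: go left to R.
  At R: no left child.
  Visit R.
  At R: go right to A.
    At A: no left child.
    Visit A.
    At A: go right to Z.
      Z is a leaf — visit Z.
Visit D.
At D: go right to W.
  At W: go left to T.
    T is a leaf — visit T.
  Visit W.
  At W: go right to V.
    At V: go left to Q.
      Q is a leaf — visit Q.
    Visit V.
    At V: go right to M.
      At M: go left to S.
        At S: go left to B.
          B is a leaf — visit B.
        Visit S.
        At S: go right to E.
          E is a leaf — visit E.
      Visit M.
      At M: go right to K.
        K is a leaf — visit K.
Full in-order sequence: R, A, Z, D, T, W, Q, V, B, S, E, M, K.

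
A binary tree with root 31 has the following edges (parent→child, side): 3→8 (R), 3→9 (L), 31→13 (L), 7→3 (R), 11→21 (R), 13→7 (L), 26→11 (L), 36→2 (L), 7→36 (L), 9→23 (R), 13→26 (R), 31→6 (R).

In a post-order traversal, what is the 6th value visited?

3

Post-order visits the left subtree, then the right subtree, then the node.
At 31: go left to 13.
  At 13: go left to 7.
    At 7: go left to 36.
      At 36: go left to 2.
        2 is a leaf — visit 2.
      At 36: no right child.
      Visit 36.
    At 7: go right to 3.
      At 3: go left to 9.
        At 9: no left child.
        At 9: go right to 23.
          23 is a leaf — visit 23.
        Visit 9.
      At 3: go right to 8.
        8 is a leaf — visit 8.
      Visit 3.
    Visit 7.
  At 13: go right to 26.
    At 26: go left to 11.
      At 11: no left child.
      At 11: go right to 21.
        21 is a leaf — visit 21.
      Visit 11.
    At 26: no right child.
    Visit 26.
  Visit 13.
At 31: go right to 6.
  6 is a leaf — visit 6.
Visit 31.
Full post-order sequence: 2, 36, 23, 9, 8, 3, 7, 21, 11, 26, 13, 6, 31.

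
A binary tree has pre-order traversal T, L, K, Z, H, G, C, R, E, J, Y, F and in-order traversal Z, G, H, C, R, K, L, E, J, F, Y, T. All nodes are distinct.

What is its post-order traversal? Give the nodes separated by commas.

The first element of pre-order is the root; it splits in-order into left and right subtrees.
Root T: left subtree has 11 nodes {Z, G, H, C, R, K, L, E, J, F, Y}, right has 0 { }.
  Root L: left subtree has 6 nodes {Z, G, H, C, R, K}, right has 4 {E, J, F, Y}.
    Root K: left subtree has 5 nodes {Z, G, H, C, R}, right has 0 { }.
      Root Z: left subtree has 0 nodes { }, right has 4 {G, H, C, R}.
        Root H: left subtree has 1 node {G}, right has 2 {C, R}.
          Root C: left subtree has 0 nodes { }, right has 1 {R}.
    Root E: left subtree has 0 nodes { }, right has 3 {J, F, Y}.
      Root J: left subtree has 0 nodes { }, right has 2 {F, Y}.
        Root Y: left subtree has 1 node {F}, right has 0 { }.

G, R, C, H, Z, K, F, Y, J, E, L, T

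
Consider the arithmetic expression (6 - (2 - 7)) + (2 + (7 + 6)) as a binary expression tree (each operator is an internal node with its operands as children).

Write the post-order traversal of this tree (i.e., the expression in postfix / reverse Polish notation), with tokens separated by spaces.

Post-order on an expression tree gives postfix notation: for each operator, emit left operand, right operand, then the operator.

6 2 7 - - 2 7 6 + + +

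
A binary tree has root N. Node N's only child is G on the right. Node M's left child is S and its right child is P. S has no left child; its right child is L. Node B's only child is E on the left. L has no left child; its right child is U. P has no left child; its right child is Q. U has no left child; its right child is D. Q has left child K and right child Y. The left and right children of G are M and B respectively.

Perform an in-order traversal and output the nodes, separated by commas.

N, S, L, U, D, M, P, K, Q, Y, G, E, B

In-order visits the left subtree, then the node, then the right subtree.
At N: no left child.
Visit N.
At N: go right to G.
  At G: go left to M.
    At M: go left to S.
      At S: no left child.
      Visit S.
      At S: go right to L.
        At L: no left child.
        Visit L.
        At L: go right to U.
          At U: no left child.
          Visit U.
          At U: go right to D.
            D is a leaf — visit D.
    Visit M.
    At M: go right to P.
      At P: no left child.
      Visit P.
      At P: go right to Q.
        At Q: go left to K.
          K is a leaf — visit K.
        Visit Q.
        At Q: go right to Y.
          Y is a leaf — visit Y.
  Visit G.
  At G: go right to B.
    At B: go left to E.
      E is a leaf — visit E.
    Visit B.
    At B: no right child.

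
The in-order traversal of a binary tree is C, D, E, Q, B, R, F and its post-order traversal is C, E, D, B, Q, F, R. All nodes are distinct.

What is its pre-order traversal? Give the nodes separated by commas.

R, Q, D, C, E, B, F

The last element of post-order is the root; it splits in-order into left and right subtrees.
Root R: left subtree has 5 nodes {C, D, E, Q, B}, right has 1 {F}.
  Root Q: left subtree has 3 nodes {C, D, E}, right has 1 {B}.
    Root D: left subtree has 1 node {C}, right has 1 {E}.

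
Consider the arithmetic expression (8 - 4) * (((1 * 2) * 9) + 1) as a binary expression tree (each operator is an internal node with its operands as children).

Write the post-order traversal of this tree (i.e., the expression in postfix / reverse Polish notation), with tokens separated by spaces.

Post-order on an expression tree gives postfix notation: for each operator, emit left operand, right operand, then the operator.

8 4 - 1 2 * 9 * 1 + *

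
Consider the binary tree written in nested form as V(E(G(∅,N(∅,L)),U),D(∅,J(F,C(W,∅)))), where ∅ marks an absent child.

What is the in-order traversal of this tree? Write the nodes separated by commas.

In-order visits the left subtree, then the node, then the right subtree.
At V: go left to E.
  At E: go left to G.
    At G: no left child.
    Visit G.
    At G: go right to N.
      At N: no left child.
      Visit N.
      At N: go right to L.
        L is a leaf — visit L.
  Visit E.
  At E: go right to U.
    U is a leaf — visit U.
Visit V.
At V: go right to D.
  At D: no left child.
  Visit D.
  At D: go right to J.
    At J: go left to F.
      F is a leaf — visit F.
    Visit J.
    At J: go right to C.
      At C: go left to W.
        W is a leaf — visit W.
      Visit C.
      At C: no right child.

G, N, L, E, U, V, D, F, J, W, C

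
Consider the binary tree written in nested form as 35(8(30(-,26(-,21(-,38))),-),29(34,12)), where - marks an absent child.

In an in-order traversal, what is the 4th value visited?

In-order visits the left subtree, then the node, then the right subtree.
At 35: go left to 8.
  At 8: go left to 30.
    At 30: no left child.
    Visit 30.
    At 30: go right to 26.
      At 26: no left child.
      Visit 26.
      At 26: go right to 21.
        At 21: no left child.
        Visit 21.
        At 21: go right to 38.
          38 is a leaf — visit 38.
  Visit 8.
  At 8: no right child.
Visit 35.
At 35: go right to 29.
  At 29: go left to 34.
    34 is a leaf — visit 34.
  Visit 29.
  At 29: go right to 12.
    12 is a leaf — visit 12.
Full in-order sequence: 30, 26, 21, 38, 8, 35, 34, 29, 12.

38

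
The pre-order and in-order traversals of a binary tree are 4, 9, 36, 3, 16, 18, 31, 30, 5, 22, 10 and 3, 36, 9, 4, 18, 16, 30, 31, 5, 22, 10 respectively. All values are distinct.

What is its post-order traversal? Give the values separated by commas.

3, 36, 9, 18, 30, 10, 22, 5, 31, 16, 4

The first element of pre-order is the root; it splits in-order into left and right subtrees.
Root 4: left subtree has 3 nodes {3, 36, 9}, right has 7 {18, 16, 30, 31, 5, 22, 10}.
  Root 9: left subtree has 2 nodes {3, 36}, right has 0 { }.
    Root 36: left subtree has 1 node {3}, right has 0 { }.
  Root 16: left subtree has 1 node {18}, right has 5 {30, 31, 5, 22, 10}.
    Root 31: left subtree has 1 node {30}, right has 3 {5, 22, 10}.
      Root 5: left subtree has 0 nodes { }, right has 2 {22, 10}.
        Root 22: left subtree has 0 nodes { }, right has 1 {10}.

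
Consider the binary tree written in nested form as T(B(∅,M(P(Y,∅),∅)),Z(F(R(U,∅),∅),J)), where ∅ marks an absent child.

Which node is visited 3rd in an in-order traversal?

P

In-order visits the left subtree, then the node, then the right subtree.
At T: go left to B.
  At B: no left child.
  Visit B.
  At B: go right to M.
    At M: go left to P.
      At P: go left to Y.
        Y is a leaf — visit Y.
      Visit P.
      At P: no right child.
    Visit M.
    At M: no right child.
Visit T.
At T: go right to Z.
  At Z: go left to F.
    At F: go left to R.
      At R: go left to U.
        U is a leaf — visit U.
      Visit R.
      At R: no right child.
    Visit F.
    At F: no right child.
  Visit Z.
  At Z: go right to J.
    J is a leaf — visit J.
Full in-order sequence: B, Y, P, M, T, U, R, F, Z, J.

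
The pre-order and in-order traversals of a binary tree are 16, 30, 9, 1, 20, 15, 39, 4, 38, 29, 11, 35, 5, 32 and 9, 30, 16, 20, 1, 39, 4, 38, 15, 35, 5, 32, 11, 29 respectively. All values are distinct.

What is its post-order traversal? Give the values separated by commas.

9, 30, 20, 38, 4, 39, 32, 5, 35, 11, 29, 15, 1, 16

The first element of pre-order is the root; it splits in-order into left and right subtrees.
Root 16: left subtree has 2 nodes {9, 30}, right has 11 {20, 1, 39, 4, 38, 15, 35, 5, 32, 11, 29}.
  Root 30: left subtree has 1 node {9}, right has 0 { }.
  Root 1: left subtree has 1 node {20}, right has 9 {39, 4, 38, 15, 35, 5, 32, 11, 29}.
    Root 15: left subtree has 3 nodes {39, 4, 38}, right has 5 {35, 5, 32, 11, 29}.
      Root 39: left subtree has 0 nodes { }, right has 2 {4, 38}.
        Root 4: left subtree has 0 nodes { }, right has 1 {38}.
      Root 29: left subtree has 4 nodes {35, 5, 32, 11}, right has 0 { }.
        Root 11: left subtree has 3 nodes {35, 5, 32}, right has 0 { }.
          Root 35: left subtree has 0 nodes { }, right has 2 {5, 32}.
            Root 5: left subtree has 0 nodes { }, right has 1 {32}.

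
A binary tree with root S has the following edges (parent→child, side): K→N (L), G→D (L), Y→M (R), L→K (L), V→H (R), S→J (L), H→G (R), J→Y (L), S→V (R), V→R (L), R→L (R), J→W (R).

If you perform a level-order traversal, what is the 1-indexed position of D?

12

Level-order visits nodes level by level from the root, left to right within each level.
Level 0: S
Level 1: J, V
Level 2: Y, W, R, H
Level 3: M, L, G
Level 4: K, D
Level 5: N
Full level-order sequence: S, J, V, Y, W, R, H, M, L, G, K, D, N.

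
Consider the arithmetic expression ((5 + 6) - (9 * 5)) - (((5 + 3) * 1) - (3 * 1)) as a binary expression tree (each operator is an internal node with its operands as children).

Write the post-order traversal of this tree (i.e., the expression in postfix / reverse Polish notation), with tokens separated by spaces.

5 6 + 9 5 * - 5 3 + 1 * 3 1 * - -

Post-order on an expression tree gives postfix notation: for each operator, emit left operand, right operand, then the operator.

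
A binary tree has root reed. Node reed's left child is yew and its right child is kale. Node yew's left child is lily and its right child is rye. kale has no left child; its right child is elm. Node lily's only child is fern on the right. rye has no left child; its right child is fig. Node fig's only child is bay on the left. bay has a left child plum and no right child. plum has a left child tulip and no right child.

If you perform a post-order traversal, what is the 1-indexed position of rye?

7

Post-order visits the left subtree, then the right subtree, then the node.
At reed: go left to yew.
  At yew: go left to lily.
    At lily: no left child.
    At lily: go right to fern.
      fern is a leaf — visit fern.
    Visit lily.
  At yew: go right to rye.
    At rye: no left child.
    At rye: go right to fig.
      At fig: go left to bay.
        At bay: go left to plum.
          At plum: go left to tulip.
            tulip is a leaf — visit tulip.
          At plum: no right child.
          Visit plum.
        At bay: no right child.
        Visit bay.
      At fig: no right child.
      Visit fig.
    Visit rye.
  Visit yew.
At reed: go right to kale.
  At kale: no left child.
  At kale: go right to elm.
    elm is a leaf — visit elm.
  Visit kale.
Visit reed.
Full post-order sequence: fern, lily, tulip, plum, bay, fig, rye, yew, elm, kale, reed.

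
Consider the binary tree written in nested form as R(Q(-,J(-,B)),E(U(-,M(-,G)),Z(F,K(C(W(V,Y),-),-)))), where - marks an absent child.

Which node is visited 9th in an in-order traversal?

F

In-order visits the left subtree, then the node, then the right subtree.
At R: go left to Q.
  At Q: no left child.
  Visit Q.
  At Q: go right to J.
    At J: no left child.
    Visit J.
    At J: go right to B.
      B is a leaf — visit B.
Visit R.
At R: go right to E.
  At E: go left to U.
    At U: no left child.
    Visit U.
    At U: go right to M.
      At M: no left child.
      Visit M.
      At M: go right to G.
        G is a leaf — visit G.
  Visit E.
  At E: go right to Z.
    At Z: go left to F.
      F is a leaf — visit F.
    Visit Z.
    At Z: go right to K.
      At K: go left to C.
        At C: go left to W.
          At W: go left to V.
            V is a leaf — visit V.
          Visit W.
          At W: go right to Y.
            Y is a leaf — visit Y.
        Visit C.
        At C: no right child.
      Visit K.
      At K: no right child.
Full in-order sequence: Q, J, B, R, U, M, G, E, F, Z, V, W, Y, C, K.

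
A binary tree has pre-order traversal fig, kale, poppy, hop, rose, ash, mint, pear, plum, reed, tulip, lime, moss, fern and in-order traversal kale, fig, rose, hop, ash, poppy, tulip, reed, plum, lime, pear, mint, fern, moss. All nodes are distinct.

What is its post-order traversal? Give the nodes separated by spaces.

kale rose ash hop tulip reed lime plum pear fern moss mint poppy fig

The first element of pre-order is the root; it splits in-order into left and right subtrees.
Root fig: left subtree has 1 node {kale}, right has 12 {rose, hop, ash, poppy, tulip, reed, plum, lime, pear, mint, fern, moss}.
  Root poppy: left subtree has 3 nodes {rose, hop, ash}, right has 8 {tulip, reed, plum, lime, pear, mint, fern, moss}.
    Root hop: left subtree has 1 node {rose}, right has 1 {ash}.
    Root mint: left subtree has 5 nodes {tulip, reed, plum, lime, pear}, right has 2 {fern, moss}.
      Root pear: left subtree has 4 nodes {tulip, reed, plum, lime}, right has 0 { }.
        Root plum: left subtree has 2 nodes {tulip, reed}, right has 1 {lime}.
          Root reed: left subtree has 1 node {tulip}, right has 0 { }.
      Root moss: left subtree has 1 node {fern}, right has 0 { }.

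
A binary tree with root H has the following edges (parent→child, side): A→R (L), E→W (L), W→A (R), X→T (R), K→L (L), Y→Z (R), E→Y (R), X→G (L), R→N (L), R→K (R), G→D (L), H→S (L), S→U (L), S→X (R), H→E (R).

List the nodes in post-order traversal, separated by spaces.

Post-order visits the left subtree, then the right subtree, then the node.
At H: go left to S.
  At S: go left to U.
    U is a leaf — visit U.
  At S: go right to X.
    At X: go left to G.
      At G: go left to D.
        D is a leaf — visit D.
      At G: no right child.
      Visit G.
    At X: go right to T.
      T is a leaf — visit T.
    Visit X.
  Visit S.
At H: go right to E.
  At E: go left to W.
    At W: no left child.
    At W: go right to A.
      At A: go left to R.
        At R: go left to N.
          N is a leaf — visit N.
        At R: go right to K.
          At K: go left to L.
            L is a leaf — visit L.
          At K: no right child.
          Visit K.
        Visit R.
      At A: no right child.
      Visit A.
    Visit W.
  At E: go right to Y.
    At Y: no left child.
    At Y: go right to Z.
      Z is a leaf — visit Z.
    Visit Y.
  Visit E.
Visit H.

U D G T X S N L K R A W Z Y E H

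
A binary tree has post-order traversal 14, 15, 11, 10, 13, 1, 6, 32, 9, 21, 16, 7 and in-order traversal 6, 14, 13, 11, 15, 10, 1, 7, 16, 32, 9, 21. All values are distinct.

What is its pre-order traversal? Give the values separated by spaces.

The last element of post-order is the root; it splits in-order into left and right subtrees.
Root 7: left subtree has 7 nodes {6, 14, 13, 11, 15, 10, 1}, right has 4 {16, 32, 9, 21}.
  Root 6: left subtree has 0 nodes { }, right has 6 {14, 13, 11, 15, 10, 1}.
    Root 1: left subtree has 5 nodes {14, 13, 11, 15, 10}, right has 0 { }.
      Root 13: left subtree has 1 node {14}, right has 3 {11, 15, 10}.
        Root 10: left subtree has 2 nodes {11, 15}, right has 0 { }.
          Root 11: left subtree has 0 nodes { }, right has 1 {15}.
  Root 16: left subtree has 0 nodes { }, right has 3 {32, 9, 21}.
    Root 21: left subtree has 2 nodes {32, 9}, right has 0 { }.
      Root 9: left subtree has 1 node {32}, right has 0 { }.

7 6 1 13 14 10 11 15 16 21 9 32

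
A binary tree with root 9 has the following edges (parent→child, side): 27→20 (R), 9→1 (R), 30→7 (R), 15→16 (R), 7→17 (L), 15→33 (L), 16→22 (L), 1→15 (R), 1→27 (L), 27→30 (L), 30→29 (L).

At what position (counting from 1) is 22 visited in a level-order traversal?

11

Level-order visits nodes level by level from the root, left to right within each level.
Level 0: 9
Level 1: 1
Level 2: 27, 15
Level 3: 30, 20, 33, 16
Level 4: 29, 7, 22
Level 5: 17
Full level-order sequence: 9, 1, 27, 15, 30, 20, 33, 16, 29, 7, 22, 17.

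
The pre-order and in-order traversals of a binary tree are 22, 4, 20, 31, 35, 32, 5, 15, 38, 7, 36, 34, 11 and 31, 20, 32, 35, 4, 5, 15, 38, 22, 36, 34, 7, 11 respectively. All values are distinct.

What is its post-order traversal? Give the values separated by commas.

The first element of pre-order is the root; it splits in-order into left and right subtrees.
Root 22: left subtree has 8 nodes {31, 20, 32, 35, 4, 5, 15, 38}, right has 4 {36, 34, 7, 11}.
  Root 4: left subtree has 4 nodes {31, 20, 32, 35}, right has 3 {5, 15, 38}.
    Root 20: left subtree has 1 node {31}, right has 2 {32, 35}.
      Root 35: left subtree has 1 node {32}, right has 0 { }.
    Root 5: left subtree has 0 nodes { }, right has 2 {15, 38}.
      Root 15: left subtree has 0 nodes { }, right has 1 {38}.
  Root 7: left subtree has 2 nodes {36, 34}, right has 1 {11}.
    Root 36: left subtree has 0 nodes { }, right has 1 {34}.

31, 32, 35, 20, 38, 15, 5, 4, 34, 36, 11, 7, 22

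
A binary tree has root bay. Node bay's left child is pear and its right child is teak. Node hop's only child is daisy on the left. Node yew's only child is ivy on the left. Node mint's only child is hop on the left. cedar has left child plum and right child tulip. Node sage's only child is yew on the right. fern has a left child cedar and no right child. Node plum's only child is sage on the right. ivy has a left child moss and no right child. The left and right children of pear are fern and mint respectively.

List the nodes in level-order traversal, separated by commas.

Level-order visits nodes level by level from the root, left to right within each level.
Level 0: bay
Level 1: pear, teak
Level 2: fern, mint
Level 3: cedar, hop
Level 4: plum, tulip, daisy
Level 5: sage
Level 6: yew
Level 7: ivy
Level 8: moss

bay, pear, teak, fern, mint, cedar, hop, plum, tulip, daisy, sage, yew, ivy, moss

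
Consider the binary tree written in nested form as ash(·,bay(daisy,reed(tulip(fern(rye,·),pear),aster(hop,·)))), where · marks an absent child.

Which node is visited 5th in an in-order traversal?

fern

In-order visits the left subtree, then the node, then the right subtree.
At ash: no left child.
Visit ash.
At ash: go right to bay.
  At bay: go left to daisy.
    daisy is a leaf — visit daisy.
  Visit bay.
  At bay: go right to reed.
    At reed: go left to tulip.
      At tulip: go left to fern.
        At fern: go left to rye.
          rye is a leaf — visit rye.
        Visit fern.
        At fern: no right child.
      Visit tulip.
      At tulip: go right to pear.
        pear is a leaf — visit pear.
    Visit reed.
    At reed: go right to aster.
      At aster: go left to hop.
        hop is a leaf — visit hop.
      Visit aster.
      At aster: no right child.
Full in-order sequence: ash, daisy, bay, rye, fern, tulip, pear, reed, hop, aster.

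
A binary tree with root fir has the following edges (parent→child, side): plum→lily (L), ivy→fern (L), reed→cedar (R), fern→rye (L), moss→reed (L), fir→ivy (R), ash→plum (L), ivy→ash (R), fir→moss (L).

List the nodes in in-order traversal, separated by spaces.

reed cedar moss fir rye fern ivy lily plum ash

In-order visits the left subtree, then the node, then the right subtree.
At fir: go left to moss.
  At moss: go left to reed.
    At reed: no left child.
    Visit reed.
    At reed: go right to cedar.
      cedar is a leaf — visit cedar.
  Visit moss.
  At moss: no right child.
Visit fir.
At fir: go right to ivy.
  At ivy: go left to fern.
    At fern: go left to rye.
      rye is a leaf — visit rye.
    Visit fern.
    At fern: no right child.
  Visit ivy.
  At ivy: go right to ash.
    At ash: go left to plum.
      At plum: go left to lily.
        lily is a leaf — visit lily.
      Visit plum.
      At plum: no right child.
    Visit ash.
    At ash: no right child.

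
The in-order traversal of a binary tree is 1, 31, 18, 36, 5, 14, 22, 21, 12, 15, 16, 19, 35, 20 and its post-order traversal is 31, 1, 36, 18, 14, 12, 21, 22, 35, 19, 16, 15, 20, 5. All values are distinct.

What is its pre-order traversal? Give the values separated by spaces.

The last element of post-order is the root; it splits in-order into left and right subtrees.
Root 5: left subtree has 4 nodes {1, 31, 18, 36}, right has 9 {14, 22, 21, 12, 15, 16, 19, 35, 20}.
  Root 18: left subtree has 2 nodes {1, 31}, right has 1 {36}.
    Root 1: left subtree has 0 nodes { }, right has 1 {31}.
  Root 20: left subtree has 8 nodes {14, 22, 21, 12, 15, 16, 19, 35}, right has 0 { }.
    Root 15: left subtree has 4 nodes {14, 22, 21, 12}, right has 3 {16, 19, 35}.
      Root 22: left subtree has 1 node {14}, right has 2 {21, 12}.
        Root 21: left subtree has 0 nodes { }, right has 1 {12}.
      Root 16: left subtree has 0 nodes { }, right has 2 {19, 35}.
        Root 19: left subtree has 0 nodes { }, right has 1 {35}.

5 18 1 31 36 20 15 22 14 21 12 16 19 35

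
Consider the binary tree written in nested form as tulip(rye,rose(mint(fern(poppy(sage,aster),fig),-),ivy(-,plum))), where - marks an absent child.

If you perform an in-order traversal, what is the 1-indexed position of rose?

9

In-order visits the left subtree, then the node, then the right subtree.
At tulip: go left to rye.
  rye is a leaf — visit rye.
Visit tulip.
At tulip: go right to rose.
  At rose: go left to mint.
    At mint: go left to fern.
      At fern: go left to poppy.
        At poppy: go left to sage.
          sage is a leaf — visit sage.
        Visit poppy.
        At poppy: go right to aster.
          aster is a leaf — visit aster.
      Visit fern.
      At fern: go right to fig.
        fig is a leaf — visit fig.
    Visit mint.
    At mint: no right child.
  Visit rose.
  At rose: go right to ivy.
    At ivy: no left child.
    Visit ivy.
    At ivy: go right to plum.
      plum is a leaf — visit plum.
Full in-order sequence: rye, tulip, sage, poppy, aster, fern, fig, mint, rose, ivy, plum.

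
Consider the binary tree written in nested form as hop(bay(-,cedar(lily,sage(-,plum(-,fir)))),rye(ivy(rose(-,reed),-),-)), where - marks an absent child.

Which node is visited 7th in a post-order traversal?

Post-order visits the left subtree, then the right subtree, then the node.
At hop: go left to bay.
  At bay: no left child.
  At bay: go right to cedar.
    At cedar: go left to lily.
      lily is a leaf — visit lily.
    At cedar: go right to sage.
      At sage: no left child.
      At sage: go right to plum.
        At plum: no left child.
        At plum: go right to fir.
          fir is a leaf — visit fir.
        Visit plum.
      Visit sage.
    Visit cedar.
  Visit bay.
At hop: go right to rye.
  At rye: go left to ivy.
    At ivy: go left to rose.
      At rose: no left child.
      At rose: go right to reed.
        reed is a leaf — visit reed.
      Visit rose.
    At ivy: no right child.
    Visit ivy.
  At rye: no right child.
  Visit rye.
Visit hop.
Full post-order sequence: lily, fir, plum, sage, cedar, bay, reed, rose, ivy, rye, hop.

reed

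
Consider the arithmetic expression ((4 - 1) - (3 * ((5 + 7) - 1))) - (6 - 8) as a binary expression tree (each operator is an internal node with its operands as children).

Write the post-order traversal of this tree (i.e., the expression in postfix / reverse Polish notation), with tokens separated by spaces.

Post-order on an expression tree gives postfix notation: for each operator, emit left operand, right operand, then the operator.

4 1 - 3 5 7 + 1 - * - 6 8 - -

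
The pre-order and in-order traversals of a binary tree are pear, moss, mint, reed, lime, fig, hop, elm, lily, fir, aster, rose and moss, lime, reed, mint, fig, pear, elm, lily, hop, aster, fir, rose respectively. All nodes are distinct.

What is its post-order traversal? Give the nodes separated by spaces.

The first element of pre-order is the root; it splits in-order into left and right subtrees.
Root pear: left subtree has 5 nodes {moss, lime, reed, mint, fig}, right has 6 {elm, lily, hop, aster, fir, rose}.
  Root moss: left subtree has 0 nodes { }, right has 4 {lime, reed, mint, fig}.
    Root mint: left subtree has 2 nodes {lime, reed}, right has 1 {fig}.
      Root reed: left subtree has 1 node {lime}, right has 0 { }.
  Root hop: left subtree has 2 nodes {elm, lily}, right has 3 {aster, fir, rose}.
    Root elm: left subtree has 0 nodes { }, right has 1 {lily}.
    Root fir: left subtree has 1 node {aster}, right has 1 {rose}.

lime reed fig mint moss lily elm aster rose fir hop pear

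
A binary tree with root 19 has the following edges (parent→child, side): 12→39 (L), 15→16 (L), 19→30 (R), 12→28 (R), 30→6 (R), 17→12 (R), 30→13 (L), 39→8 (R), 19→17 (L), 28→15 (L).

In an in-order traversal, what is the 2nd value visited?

In-order visits the left subtree, then the node, then the right subtree.
At 19: go left to 17.
  At 17: no left child.
  Visit 17.
  At 17: go right to 12.
    At 12: go left to 39.
      At 39: no left child.
      Visit 39.
      At 39: go right to 8.
        8 is a leaf — visit 8.
    Visit 12.
    At 12: go right to 28.
      At 28: go left to 15.
        At 15: go left to 16.
          16 is a leaf — visit 16.
        Visit 15.
        At 15: no right child.
      Visit 28.
      At 28: no right child.
Visit 19.
At 19: go right to 30.
  At 30: go left to 13.
    13 is a leaf — visit 13.
  Visit 30.
  At 30: go right to 6.
    6 is a leaf — visit 6.
Full in-order sequence: 17, 39, 8, 12, 16, 15, 28, 19, 13, 30, 6.

39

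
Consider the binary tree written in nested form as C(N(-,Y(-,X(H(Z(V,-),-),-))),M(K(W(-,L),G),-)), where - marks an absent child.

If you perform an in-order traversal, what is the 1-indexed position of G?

11

In-order visits the left subtree, then the node, then the right subtree.
At C: go left to N.
  At N: no left child.
  Visit N.
  At N: go right to Y.
    At Y: no left child.
    Visit Y.
    At Y: go right to X.
      At X: go left to H.
        At H: go left to Z.
          At Z: go left to V.
            V is a leaf — visit V.
          Visit Z.
          At Z: no right child.
        Visit H.
        At H: no right child.
      Visit X.
      At X: no right child.
Visit C.
At C: go right to M.
  At M: go left to K.
    At K: go left to W.
      At W: no left child.
      Visit W.
      At W: go right to L.
        L is a leaf — visit L.
    Visit K.
    At K: go right to G.
      G is a leaf — visit G.
  Visit M.
  At M: no right child.
Full in-order sequence: N, Y, V, Z, H, X, C, W, L, K, G, M.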